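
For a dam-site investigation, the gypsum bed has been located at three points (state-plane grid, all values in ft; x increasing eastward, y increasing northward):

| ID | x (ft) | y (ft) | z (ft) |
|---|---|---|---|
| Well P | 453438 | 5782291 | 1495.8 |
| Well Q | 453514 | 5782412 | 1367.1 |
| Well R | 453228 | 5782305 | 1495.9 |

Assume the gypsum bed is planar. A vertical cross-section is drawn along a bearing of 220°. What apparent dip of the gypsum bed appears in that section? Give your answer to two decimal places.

Let the plane be z = a·x + b·y + c.
Well Q−Well P: 76a + 121b = −128.7;  Well R−Well P: −210a + 14b = 0.1.
Solving gives a = −0.06852, b = −1.02060.
Unit vector along 220° is (sin 220°, cos 220°) = (-0.6428, -0.7660).
Slope in that direction = a·(-0.6428) + b·(-0.7660) = 0.82587.
Apparent dip = arctan|0.82587| = 39.55° (true dip is 45.6°, so apparent ≤ true as expected).

39.55°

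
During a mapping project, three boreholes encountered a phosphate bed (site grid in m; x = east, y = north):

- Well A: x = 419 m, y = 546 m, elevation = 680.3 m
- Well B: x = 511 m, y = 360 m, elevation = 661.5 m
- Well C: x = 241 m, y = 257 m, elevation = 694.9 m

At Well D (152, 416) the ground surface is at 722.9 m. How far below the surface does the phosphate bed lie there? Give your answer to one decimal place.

10.5 m

Two edge vectors: Well A→Well B = (92, -186, -18.8), Well A→Well C = (-178, -289, 14.6).
Normal n = (Well A→Well B) × (Well A→Well C) = (-8148.8, 2003.2, -59696).
So ∂z/∂x = −n_x/n_z = −0.13650 and ∂z/∂y = −n_y/n_z = 0.03356.
Intercept c from Well A: 680.3 + 57.20 − 18.32 = 719.17.
At (152, 416): z_contact = −20.75 + 13.96 + 719.17 = 712.38 m.
Depth below ground = 722.9 − 712.38 = 10.5 m.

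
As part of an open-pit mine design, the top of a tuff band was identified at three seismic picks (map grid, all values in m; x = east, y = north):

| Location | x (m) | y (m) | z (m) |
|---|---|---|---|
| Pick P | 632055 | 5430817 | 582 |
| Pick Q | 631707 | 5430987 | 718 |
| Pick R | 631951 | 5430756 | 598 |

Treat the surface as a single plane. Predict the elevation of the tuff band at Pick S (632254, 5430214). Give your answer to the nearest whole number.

393 m

Let the plane be z = a·x + b·y + c.
Pick Q−Pick P: −348a + 170b = 136;  Pick R−Pick P: −104a − 61b = 16.
Solving gives a = −0.28312943, b = 0.22041739.
Then c = 582 − a·632055 − b·5430817 = −1017511.16.
At (632254, 5430214): z = −179009.7 + 1196913.6 − 1017511.16 = 392.7 m.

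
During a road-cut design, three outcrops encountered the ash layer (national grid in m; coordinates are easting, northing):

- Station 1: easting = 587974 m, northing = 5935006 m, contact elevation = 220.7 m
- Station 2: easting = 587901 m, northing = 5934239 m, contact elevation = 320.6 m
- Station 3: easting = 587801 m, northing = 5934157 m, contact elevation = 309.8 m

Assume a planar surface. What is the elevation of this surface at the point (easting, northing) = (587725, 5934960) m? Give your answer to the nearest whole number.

Two edge vectors: Station 1→Station 2 = (-73, -767, 99.9), Station 1→Station 3 = (-173, -849, 89.1).
Normal n = (Station 1→Station 2) × (Station 1→Station 3) = (16475.4, -10778.4, -70714).
So ∂z/∂easting = −n_x/n_z = 0.23298640 and ∂z/∂northing = −n_y/n_z = −0.15242243.
Intercept c from Station 1: 220.7 − 136989.94 + 904628.06 = 767858.82.
At (587725, 5934960): z = 136931.9 − 904621.0 + 767858.82 = 169.7 m.

170 m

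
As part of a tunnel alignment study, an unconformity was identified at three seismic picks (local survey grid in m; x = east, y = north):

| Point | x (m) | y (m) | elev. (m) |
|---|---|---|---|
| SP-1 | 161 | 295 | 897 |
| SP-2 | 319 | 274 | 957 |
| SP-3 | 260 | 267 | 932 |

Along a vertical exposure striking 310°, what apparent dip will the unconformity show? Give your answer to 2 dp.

Two edge vectors: SP-1→SP-2 = (158, -21, 60), SP-1→SP-3 = (99, -28, 35).
Normal n = (SP-1→SP-2) × (SP-1→SP-3) = (945, 410, -2345).
So ∂z/∂x = −n_x/n_z = 0.40299 and ∂z/∂y = −n_y/n_z = 0.17484.
Unit vector along 310° is (sin 310°, cos 310°) = (-0.7660, 0.6428).
Slope in that direction = a·(-0.7660) + b·(0.6428) = −0.19632.
Apparent dip = arctan|0.19632| = 11.11° (true dip is 23.7°, so apparent ≤ true as expected).

11.11°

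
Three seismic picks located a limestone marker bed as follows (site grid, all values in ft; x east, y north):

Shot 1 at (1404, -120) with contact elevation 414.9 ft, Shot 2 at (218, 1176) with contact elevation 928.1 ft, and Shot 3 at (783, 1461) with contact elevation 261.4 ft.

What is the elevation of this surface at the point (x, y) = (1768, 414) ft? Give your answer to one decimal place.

Two edge vectors: Shot 1→Shot 2 = (-1186, 1296, 513.2), Shot 1→Shot 3 = (-621, 1581, -153.5).
Normal n = (Shot 1→Shot 2) × (Shot 1→Shot 3) = (-1010305.2, -500748.2, -1070250).
So ∂z/∂x = −n_x/n_z = −0.943990 and ∂z/∂y = −n_y/n_z = −0.467880.
Intercept c from Shot 1: 414.9 + 1325.36 − 56.15 = 1684.12.
At (1768, 414): z = −1669.0 − 193.7 + 1684.12 = -178.6 ft.

-178.6 ft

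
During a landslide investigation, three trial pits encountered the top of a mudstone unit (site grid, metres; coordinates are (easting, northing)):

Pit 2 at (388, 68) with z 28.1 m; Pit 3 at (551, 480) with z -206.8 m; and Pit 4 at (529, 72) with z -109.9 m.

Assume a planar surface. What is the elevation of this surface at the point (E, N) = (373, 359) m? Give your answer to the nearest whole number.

Let the plane be z = a·E + b·N + c.
Pit 3−Pit 2: 163a + 412b = −234.9;  Pit 4−Pit 2: 141a + 4b = −138.
Solving gives a = −0.97347, b = −0.18501.
Then c = 28.1 − a·388 − b·68 = 418.39.
At (373, 359): z = −363.1 − 66.4 + 418.39 = -11.1 m.

-11 m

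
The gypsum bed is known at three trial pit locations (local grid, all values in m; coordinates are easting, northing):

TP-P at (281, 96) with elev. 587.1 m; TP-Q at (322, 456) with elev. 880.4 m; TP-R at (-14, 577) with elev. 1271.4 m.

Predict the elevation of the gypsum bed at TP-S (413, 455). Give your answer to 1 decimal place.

803.4 m

Two edge vectors: TP-P→TP-Q = (41, 360, 293.3), TP-P→TP-R = (-295, 481, 684.3).
Normal n = (TP-P→TP-Q) × (TP-P→TP-R) = (105270.7, -114579.8, 125921).
So ∂z/∂easting = −n_x/n_z = −0.83601 and ∂z/∂northing = −n_y/n_z = 0.90993.
Intercept c from TP-P: 587.1 + 234.92 − 87.35 = 734.66.
At (413, 455): z = −345.3 + 414.0 + 734.66 = 803.4 m.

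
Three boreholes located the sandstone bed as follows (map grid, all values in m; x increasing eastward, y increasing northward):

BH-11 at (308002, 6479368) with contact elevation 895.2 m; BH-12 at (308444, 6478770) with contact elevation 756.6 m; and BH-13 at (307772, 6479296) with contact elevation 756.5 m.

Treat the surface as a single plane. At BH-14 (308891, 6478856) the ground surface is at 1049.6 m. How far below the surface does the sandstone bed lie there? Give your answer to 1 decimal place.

53.1 m

Two edge vectors: BH-11→BH-12 = (442, -598, -138.6), BH-11→BH-13 = (-230, -72, -138.7).
Normal n = (BH-11→BH-12) × (BH-11→BH-13) = (72963.4, 93183.4, -169364).
So ∂z/∂x = −n_x/n_z = 0.430808200 and ∂z/∂y = −n_y/n_z = 0.550196027.
Intercept c from BH-11: 895.2 − 132689.79 − 3564922.53 = −3696717.12.
At (308891, 6478856): z_contact = 133072.78 + 3564640.83 − 3696717.12 = 996.49 m.
Depth below ground = 1049.6 − 996.49 = 53.1 m.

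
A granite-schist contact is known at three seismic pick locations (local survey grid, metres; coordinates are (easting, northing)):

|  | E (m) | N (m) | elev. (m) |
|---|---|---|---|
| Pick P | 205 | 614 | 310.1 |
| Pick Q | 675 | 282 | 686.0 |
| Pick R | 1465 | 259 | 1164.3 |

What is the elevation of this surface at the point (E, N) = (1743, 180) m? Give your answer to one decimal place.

Two edge vectors: Pick P→Pick Q = (470, -332, 375.9), Pick P→Pick R = (1260, -355, 854.2).
Normal n = (Pick P→Pick Q) × (Pick P→Pick R) = (-150149.9, 72160, 251470).
So ∂z/∂E = −n_x/n_z = 0.597089 and ∂z/∂N = −n_y/n_z = −0.286953.
Intercept c from Pick P: 310.1 − 122.40 + 176.19 = 363.89.
At (1743, 180): z = 1040.7 − 51.7 + 363.89 = 1353.0 m.

1353.0 m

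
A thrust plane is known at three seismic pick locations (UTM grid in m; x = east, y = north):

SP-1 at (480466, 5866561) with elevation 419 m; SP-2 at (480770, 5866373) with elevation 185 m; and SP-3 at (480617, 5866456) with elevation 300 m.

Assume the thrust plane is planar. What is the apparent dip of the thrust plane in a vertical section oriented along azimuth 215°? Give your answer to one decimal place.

Two edge vectors: SP-1→SP-2 = (304, -188, -234), SP-1→SP-3 = (151, -105, -119).
Normal n = (SP-1→SP-2) × (SP-1→SP-3) = (-2198, 842, -3532).
So ∂z/∂x = −n_x/n_z = −0.62231 and ∂z/∂y = −n_y/n_z = 0.23839.
Unit vector along 215° is (sin 215°, cos 215°) = (-0.5736, -0.8192).
Slope in that direction = a·(-0.5736) + b·(-0.8192) = 0.16166.
Apparent dip = arctan|0.16166| = 9.2° (true dip is 33.7°, so apparent ≤ true as expected).

9.2°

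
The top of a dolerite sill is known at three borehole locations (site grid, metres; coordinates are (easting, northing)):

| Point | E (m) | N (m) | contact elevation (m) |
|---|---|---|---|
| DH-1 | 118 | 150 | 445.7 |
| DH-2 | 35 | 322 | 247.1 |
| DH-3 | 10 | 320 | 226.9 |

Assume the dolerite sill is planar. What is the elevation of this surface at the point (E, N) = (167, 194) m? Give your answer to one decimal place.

455.8 m

Let the plane be z = a·E + b·N + c.
DH-2−DH-1: −83a + 172b = −198.6;  DH-3−DH-1: −108a + 170b = −218.8.
Solving gives a = 0.86691, b = −0.73632.
Then c = 445.7 − a·118 − b·150 = 453.85.
At (167, 194): z = 144.8 − 142.8 + 453.85 = 455.8 m.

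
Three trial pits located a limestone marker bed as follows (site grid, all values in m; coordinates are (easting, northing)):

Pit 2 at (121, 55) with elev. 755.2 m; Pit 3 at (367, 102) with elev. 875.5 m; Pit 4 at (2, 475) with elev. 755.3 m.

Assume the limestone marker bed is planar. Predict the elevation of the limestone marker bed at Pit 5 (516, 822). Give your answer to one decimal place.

1039.4 m

Let the plane be z = a·E + b·N + c.
Pit 3−Pit 2: 246a + 47b = 120.3;  Pit 4−Pit 2: −119a + 420b = 0.1.
Solving gives a = 0.46387, b = 0.13167.
Then c = 755.2 − a·121 − b·55 = 691.83.
At (516, 822): z = 239.4 + 108.2 + 691.83 = 1039.4 m.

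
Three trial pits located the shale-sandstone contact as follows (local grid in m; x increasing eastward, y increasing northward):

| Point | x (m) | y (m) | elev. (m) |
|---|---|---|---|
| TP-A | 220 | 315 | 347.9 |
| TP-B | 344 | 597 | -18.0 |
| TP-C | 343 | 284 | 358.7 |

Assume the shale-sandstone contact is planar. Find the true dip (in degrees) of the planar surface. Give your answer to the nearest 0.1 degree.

50.7°

Two edge vectors: TP-A→TP-B = (124, 282, -365.9), TP-A→TP-C = (123, -31, 10.8).
Normal n = (TP-A→TP-B) × (TP-A→TP-C) = (-8297.3, -46344.9, -38530).
So ∂z/∂x = −n_x/n_z = −0.21535 and ∂z/∂y = −n_y/n_z = −1.20283.
Gradient magnitude |∇z| = √(a² + b²) = √(0.04637 + 1.44679) = 1.22195.
True dip = arctan(1.22195) = 50.7°, dipping toward N (azimuth ≈ 010°).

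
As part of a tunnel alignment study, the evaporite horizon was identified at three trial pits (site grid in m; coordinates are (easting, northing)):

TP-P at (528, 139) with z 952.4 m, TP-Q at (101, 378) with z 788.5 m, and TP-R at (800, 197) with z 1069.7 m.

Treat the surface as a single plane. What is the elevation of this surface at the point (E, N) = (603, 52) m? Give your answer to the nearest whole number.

Two edge vectors: TP-P→TP-Q = (-427, 239, -163.9), TP-P→TP-R = (272, 58, 117.3).
Normal n = (TP-P→TP-Q) × (TP-P→TP-R) = (37540.9, 5506.3, -89774).
So ∂z/∂E = −n_x/n_z = 0.41817 and ∂z/∂N = −n_y/n_z = 0.06134.
Intercept c from TP-P: 952.4 − 220.79 − 8.53 = 723.08.
At (603, 52): z = 252.2 + 3.2 + 723.08 = 978.4 m.

978 m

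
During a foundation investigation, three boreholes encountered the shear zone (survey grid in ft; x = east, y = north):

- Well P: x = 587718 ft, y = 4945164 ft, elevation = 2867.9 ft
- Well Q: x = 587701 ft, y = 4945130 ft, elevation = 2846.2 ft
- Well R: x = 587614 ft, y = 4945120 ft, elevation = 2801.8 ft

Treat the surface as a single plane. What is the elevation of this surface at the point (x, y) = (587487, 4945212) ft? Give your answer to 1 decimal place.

2780.3 ft

Two edge vectors: Well P→Well Q = (-17, -34, -21.7), Well P→Well R = (-104, -44, -66.1).
Normal n = (Well P→Well Q) × (Well P→Well R) = (1292.6, 1133.1, -2788).
So ∂z/∂x = −n_x/n_z = 0.463629842 and ∂z/∂y = −n_y/n_z = 0.406420373.
Intercept c from Well P: 2867.9 − 272483.60 − 2009815.40 = −2279431.10.
At (587487, 4945212): z = 272376.5 + 2009834.9 − 2279431.10 = 2780.3 ft.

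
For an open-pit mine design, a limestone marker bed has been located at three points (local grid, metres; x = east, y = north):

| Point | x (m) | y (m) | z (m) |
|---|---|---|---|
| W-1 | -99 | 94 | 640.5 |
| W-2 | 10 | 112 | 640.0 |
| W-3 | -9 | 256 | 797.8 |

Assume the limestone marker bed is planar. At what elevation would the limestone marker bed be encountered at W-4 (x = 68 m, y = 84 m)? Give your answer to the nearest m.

Let the plane be z = a·x + b·y + c.
W-2−W-1: 109a + 18b = −0.5;  W-3−W-1: 90a + 162b = 157.3.
Solving gives a = −0.18159, b = 1.07187.
Then c = 640.5 − a·-99 − b·94 = 521.77.
At (68, 84): z = −12.3 + 90.0 + 521.77 = 599.5 m.

599 m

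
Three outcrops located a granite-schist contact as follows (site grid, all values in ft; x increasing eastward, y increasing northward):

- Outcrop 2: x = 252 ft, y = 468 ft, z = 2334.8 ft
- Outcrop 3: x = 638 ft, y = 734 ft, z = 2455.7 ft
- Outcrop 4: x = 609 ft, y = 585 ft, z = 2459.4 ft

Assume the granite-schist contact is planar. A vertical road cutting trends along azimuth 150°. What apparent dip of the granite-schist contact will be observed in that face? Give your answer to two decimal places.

Let the plane be z = a·x + b·y + c.
Outcrop 3−Outcrop 2: 386a + 266b = 120.9;  Outcrop 4−Outcrop 2: 357a + 117b = 124.6.
Solving gives a = 0.38149, b = −0.09908.
Unit vector along 150° is (sin 150°, cos 150°) = (0.5000, -0.8660).
Slope in that direction = a·(0.5000) + b·(-0.8660) = 0.27655.
Apparent dip = arctan|0.27655| = 15.46° (true dip is 21.5°, so apparent ≤ true as expected).

15.46°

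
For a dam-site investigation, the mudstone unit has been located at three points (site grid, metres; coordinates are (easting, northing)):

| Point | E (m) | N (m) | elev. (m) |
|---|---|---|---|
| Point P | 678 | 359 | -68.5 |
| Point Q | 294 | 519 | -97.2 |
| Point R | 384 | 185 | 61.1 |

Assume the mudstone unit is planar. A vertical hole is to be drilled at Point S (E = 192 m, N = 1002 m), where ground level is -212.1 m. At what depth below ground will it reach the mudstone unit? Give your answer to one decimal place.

Two edge vectors: Point P→Point Q = (-384, 160, -28.7), Point P→Point R = (-294, -174, 129.6).
Normal n = (Point P→Point Q) × (Point P→Point R) = (15742.2, 58204.2, 113856).
So ∂z/∂E = −n_x/n_z = −0.138264 and ∂z/∂N = −n_y/n_z = −0.511209.
Intercept c from Point P: -68.5 + 93.74 + 183.52 = 208.77.
At (192, 1002): z_contact = −26.55 − 512.23 + 208.77 = -330.01 m.
Depth below ground = -212.1 − (-330.01) = 117.9 m.

117.9 m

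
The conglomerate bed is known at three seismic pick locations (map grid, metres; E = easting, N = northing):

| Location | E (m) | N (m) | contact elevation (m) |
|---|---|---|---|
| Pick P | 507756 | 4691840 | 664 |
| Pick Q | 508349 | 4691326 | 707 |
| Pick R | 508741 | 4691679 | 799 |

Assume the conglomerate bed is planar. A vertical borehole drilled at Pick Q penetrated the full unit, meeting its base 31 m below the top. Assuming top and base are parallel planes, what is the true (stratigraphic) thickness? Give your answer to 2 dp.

30.52 m

Let the plane be z = a·E + b·N + c.
Pick Q−Pick P: 593a − 514b = 43;  Pick R−Pick P: 985a − 161b = 135.
Solving gives a = 0.15206, b = 0.09177.
|∇z| = √(a²+b²) = 0.17760, so dip δ = arctan(0.17760) = 10.07°.
True thickness = vertical thickness × cos δ = 31 × cos 10.07° = 30.52 m.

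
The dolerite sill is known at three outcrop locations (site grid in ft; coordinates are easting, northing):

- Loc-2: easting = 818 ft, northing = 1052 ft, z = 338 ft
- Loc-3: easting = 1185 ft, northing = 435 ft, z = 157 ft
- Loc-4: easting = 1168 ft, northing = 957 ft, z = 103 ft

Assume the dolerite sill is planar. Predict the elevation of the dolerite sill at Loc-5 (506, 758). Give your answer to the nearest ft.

Two edge vectors: Loc-2→Loc-3 = (367, -617, -181), Loc-2→Loc-4 = (350, -95, -235).
Normal n = (Loc-2→Loc-3) × (Loc-2→Loc-4) = (127800, 22895, 181085).
So ∂z/∂easting = −n_x/n_z = −0.70575 and ∂z/∂northing = −n_y/n_z = −0.12643.
Intercept c from Loc-2: 338 + 577.30 + 133.01 = 1048.31.
At (506, 758): z = −357.1 − 95.8 + 1048.31 = 595.4 ft.

595 ft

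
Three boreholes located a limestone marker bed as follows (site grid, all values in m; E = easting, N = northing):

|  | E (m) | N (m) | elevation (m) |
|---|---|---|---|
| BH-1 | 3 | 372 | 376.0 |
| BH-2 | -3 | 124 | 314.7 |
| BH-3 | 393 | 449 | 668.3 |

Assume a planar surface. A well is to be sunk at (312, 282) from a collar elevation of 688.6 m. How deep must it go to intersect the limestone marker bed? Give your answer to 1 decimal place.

Let the plane be z = a·E + b·N + c.
BH-2−BH-1: −6a − 248b = −61.3;  BH-3−BH-1: 390a + 77b = 292.3.
Solving gives a = 0.70405, b = 0.23014.
Then c = 376 − a·3 − b·372 = 288.27.
At (312, 282): z_contact = 219.66 + 64.90 + 288.27 = 572.84 m.
Depth below ground = 688.6 − 572.84 = 115.8 m.

115.8 m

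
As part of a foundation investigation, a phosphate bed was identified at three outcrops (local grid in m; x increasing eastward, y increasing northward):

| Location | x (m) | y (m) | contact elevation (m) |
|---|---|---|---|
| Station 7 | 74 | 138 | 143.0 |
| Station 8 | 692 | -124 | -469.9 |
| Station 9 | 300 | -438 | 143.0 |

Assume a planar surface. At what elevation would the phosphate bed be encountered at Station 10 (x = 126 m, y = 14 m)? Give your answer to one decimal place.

139.0 m

Two edge vectors: Station 7→Station 8 = (618, -262, -612.9), Station 7→Station 9 = (226, -576, 0).
Normal n = (Station 7→Station 8) × (Station 7→Station 9) = (-353030.4, -138515.4, -296756).
So ∂z/∂x = −n_x/n_z = −1.18963 and ∂z/∂y = −n_y/n_z = −0.46677.
Intercept c from Station 7: 143 + 88.03 + 64.41 = 295.45.
At (126, 14): z = −149.9 − 6.5 + 295.45 = 139.0 m.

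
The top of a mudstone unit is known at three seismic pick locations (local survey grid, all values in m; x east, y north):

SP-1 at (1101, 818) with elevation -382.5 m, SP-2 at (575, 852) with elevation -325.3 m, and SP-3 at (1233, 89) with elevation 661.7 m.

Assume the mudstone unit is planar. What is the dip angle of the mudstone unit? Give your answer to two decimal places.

Let the plane be z = a·x + b·y + c.
SP-2−SP-1: −526a + 34b = 57.2;  SP-3−SP-1: 132a − 729b = 1044.2.
Solving gives a = −0.20372, b = −1.46926.
Gradient magnitude |∇z| = √(a² + b²) = √(0.04150 + 2.15873) = 1.48332.
True dip = arctan(1.48332) = 56.01°, dipping toward N (azimuth ≈ 008°).

56.01°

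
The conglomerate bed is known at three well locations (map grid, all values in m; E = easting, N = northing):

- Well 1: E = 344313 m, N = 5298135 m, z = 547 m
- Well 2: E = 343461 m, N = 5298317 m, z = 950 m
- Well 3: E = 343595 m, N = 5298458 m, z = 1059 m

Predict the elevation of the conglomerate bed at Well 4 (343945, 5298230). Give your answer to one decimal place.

Two edge vectors: Well 1→Well 2 = (-852, 182, 403), Well 1→Well 3 = (-718, 323, 512).
Normal n = (Well 1→Well 2) × (Well 1→Well 3) = (-36985, 146870, -144520).
So ∂z/∂E = −n_x/n_z = −0.255916136 and ∂z/∂N = −n_y/n_z = 1.016260725.
Intercept c from Well 1: 547 + 88115.25 − 5384286.52 = −5295624.26.
At (343945, 5298230): z = −88021.1 + 5384383.1 − 5295624.26 = 737.7 m.

737.7 m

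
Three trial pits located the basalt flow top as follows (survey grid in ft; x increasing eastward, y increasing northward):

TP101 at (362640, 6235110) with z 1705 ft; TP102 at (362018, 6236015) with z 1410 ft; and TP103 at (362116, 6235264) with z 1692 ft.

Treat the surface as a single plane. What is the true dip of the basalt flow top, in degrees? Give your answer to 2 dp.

Let the plane be z = a·x + b·y + c.
TP102−TP101: −622a + 905b = −295;  TP103−TP101: −524a + 154b = −13.
Solving gives a = −0.08896, b = −0.38711.
Gradient magnitude |∇z| = √(a² + b²) = √(0.00791 + 0.14985) = 0.39720.
True dip = arctan(0.39720) = 21.66°, dipping toward NNE (azimuth ≈ 013°).

21.66°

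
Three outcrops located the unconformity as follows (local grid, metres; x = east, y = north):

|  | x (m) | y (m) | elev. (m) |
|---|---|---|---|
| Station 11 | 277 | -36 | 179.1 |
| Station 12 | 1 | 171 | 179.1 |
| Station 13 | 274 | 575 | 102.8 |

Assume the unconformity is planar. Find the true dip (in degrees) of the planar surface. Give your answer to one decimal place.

8.9°

Two edge vectors: Station 11→Station 12 = (-276, 207, 0), Station 11→Station 13 = (-3, 611, -76.3).
Normal n = (Station 11→Station 12) × (Station 11→Station 13) = (-15794.1, -21058.8, -168015).
So ∂z/∂x = −n_x/n_z = −0.09400 and ∂z/∂y = −n_y/n_z = −0.12534.
Gradient magnitude |∇z| = √(a² + b²) = √(0.00884 + 0.01571) = 0.15667.
True dip = arctan(0.15667) = 8.9°, dipping toward NE (azimuth ≈ 037°).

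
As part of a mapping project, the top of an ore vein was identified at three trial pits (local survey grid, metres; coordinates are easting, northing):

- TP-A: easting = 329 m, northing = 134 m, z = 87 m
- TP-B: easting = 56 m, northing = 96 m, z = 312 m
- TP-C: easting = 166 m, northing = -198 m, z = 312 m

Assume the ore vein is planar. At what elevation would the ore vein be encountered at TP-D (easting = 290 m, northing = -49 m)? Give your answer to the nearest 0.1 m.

Let the plane be z = a·easting + b·northing + c.
TP-B−TP-A: −273a − 38b = 225;  TP-C−TP-A: −163a − 332b = 225.
Solving gives a = −0.78338, b = −0.29310.
Then c = 87 − a·329 − b·134 = 384.01.
At (290, -49): z = −227.2 + 14.4 + 384.01 = 171.2 m.

171.2 m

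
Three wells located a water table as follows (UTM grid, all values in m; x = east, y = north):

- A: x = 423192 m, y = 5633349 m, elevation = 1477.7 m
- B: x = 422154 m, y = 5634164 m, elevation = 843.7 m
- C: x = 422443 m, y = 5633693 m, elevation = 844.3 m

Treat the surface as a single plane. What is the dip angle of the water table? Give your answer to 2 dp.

Let the plane be z = a·x + b·y + c.
B−A: −1038a + 815b = −634;  C−A: −749a + 344b = −633.4.
Solving gives a = 1.17667, b = 0.72072.
Gradient magnitude |∇z| = √(a² + b²) = √(1.38456 + 0.51943) = 1.37985.
True dip = arctan(1.37985) = 54.07°, dipping toward WSW (azimuth ≈ 239°).

54.07°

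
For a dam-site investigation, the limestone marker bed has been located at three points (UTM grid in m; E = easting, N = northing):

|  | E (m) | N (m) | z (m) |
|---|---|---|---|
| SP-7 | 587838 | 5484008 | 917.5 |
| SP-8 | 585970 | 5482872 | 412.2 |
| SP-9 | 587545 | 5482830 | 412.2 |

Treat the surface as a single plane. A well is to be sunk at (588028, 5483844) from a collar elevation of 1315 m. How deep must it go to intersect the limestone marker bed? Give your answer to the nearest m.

Let the plane be z = a·E + b·N + c.
SP-8−SP-7: −1868a − 1136b = −505.3;  SP-9−SP-7: −293a − 1178b = −505.3.
Solving gives a = 0.01136323, b = 0.42612103.
Then c = 917.5 − a·587838 − b·5484008 = −2342613.38.
At (588028, 5483844): z_contact = 6681.9 + 2336781.3 − 2342613.38 = 849.8 m.
Depth below ground = 1315 − 849.8 = 465 m.

465 m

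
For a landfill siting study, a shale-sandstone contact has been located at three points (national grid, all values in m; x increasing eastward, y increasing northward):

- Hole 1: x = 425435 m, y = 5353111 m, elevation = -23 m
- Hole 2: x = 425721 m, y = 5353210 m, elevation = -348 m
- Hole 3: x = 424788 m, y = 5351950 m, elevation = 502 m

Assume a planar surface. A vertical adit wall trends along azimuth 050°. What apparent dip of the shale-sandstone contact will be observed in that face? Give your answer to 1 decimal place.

Let the plane be z = a·x + b·y + c.
Hole 2−Hole 1: 286a + 99b = −325;  Hole 3−Hole 1: −647a − 1161b = 525.
Solving gives a = −1.21402, b = 0.22435.
Unit vector along 050° is (sin 50°, cos 50°) = (0.7660, 0.6428).
Slope in that direction = a·(0.7660) + b·(0.6428) = −0.78579.
Apparent dip = arctan|0.78579| = 38.2° (true dip is 51.0°, so apparent ≤ true as expected).

38.2°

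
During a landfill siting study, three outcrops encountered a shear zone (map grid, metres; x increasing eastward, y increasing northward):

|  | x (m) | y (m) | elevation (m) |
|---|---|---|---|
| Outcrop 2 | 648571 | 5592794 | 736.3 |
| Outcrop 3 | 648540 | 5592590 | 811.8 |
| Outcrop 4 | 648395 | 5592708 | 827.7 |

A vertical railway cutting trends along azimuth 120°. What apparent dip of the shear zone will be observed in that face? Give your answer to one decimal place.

9.1°

Let the plane be z = a·x + b·y + c.
Outcrop 3−Outcrop 2: −31a − 204b = 75.5;  Outcrop 4−Outcrop 2: −176a − 86b = 91.4.
Solving gives a = −0.36562, b = −0.31454.
Unit vector along 120° is (sin 120°, cos 120°) = (0.8660, -0.5000).
Slope in that direction = a·(0.8660) + b·(-0.5000) = −0.15937.
Apparent dip = arctan|0.15937| = 9.1° (true dip is 25.7°, so apparent ≤ true as expected).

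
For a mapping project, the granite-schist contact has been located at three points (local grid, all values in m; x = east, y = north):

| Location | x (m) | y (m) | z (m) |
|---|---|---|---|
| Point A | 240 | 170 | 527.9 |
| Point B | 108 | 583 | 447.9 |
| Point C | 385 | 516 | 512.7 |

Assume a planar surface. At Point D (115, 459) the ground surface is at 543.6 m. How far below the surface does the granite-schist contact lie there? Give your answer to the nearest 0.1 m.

78.3 m

Two edge vectors: Point A→Point B = (-132, 413, -80), Point A→Point C = (145, 346, -15.2).
Normal n = (Point A→Point B) × (Point A→Point C) = (21402.4, -13606.4, -105557).
So ∂z/∂x = −n_x/n_z = 0.20276 and ∂z/∂y = −n_y/n_z = −0.12890.
Intercept c from Point A: 527.9 − 48.66 + 21.91 = 501.15.
At (115, 459): z_contact = 23.32 − 59.17 + 501.15 = 465.30 m.
Depth below ground = 543.6 − 465.30 = 78.3 m.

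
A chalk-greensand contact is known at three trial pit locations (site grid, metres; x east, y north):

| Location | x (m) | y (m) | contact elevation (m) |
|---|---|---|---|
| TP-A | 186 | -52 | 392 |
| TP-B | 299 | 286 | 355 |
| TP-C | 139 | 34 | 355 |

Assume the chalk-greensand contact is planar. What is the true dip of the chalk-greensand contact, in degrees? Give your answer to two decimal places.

23.33°

Let the plane be z = a·x + b·y + c.
TP-B−TP-A: 113a + 338b = −37;  TP-C−TP-A: −47a + 86b = −37.
Solving gives a = 0.36416, b = −0.23121.
Gradient magnitude |∇z| = √(a² + b²) = √(0.13261 + 0.05346) = 0.43136.
True dip = arctan(0.43136) = 23.33°, dipping toward WNW (azimuth ≈ 302°).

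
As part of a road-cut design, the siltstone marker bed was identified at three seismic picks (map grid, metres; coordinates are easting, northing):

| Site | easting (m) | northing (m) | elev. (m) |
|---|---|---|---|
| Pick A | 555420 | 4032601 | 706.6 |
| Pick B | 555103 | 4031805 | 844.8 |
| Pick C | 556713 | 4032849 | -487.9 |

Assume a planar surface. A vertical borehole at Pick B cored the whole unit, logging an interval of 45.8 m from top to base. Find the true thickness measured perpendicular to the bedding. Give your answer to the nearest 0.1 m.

32.6 m

Let the plane be z = a·easting + b·northing + c.
Pick B−Pick A: −317a − 796b = 138.2;  Pick C−Pick A: 1293a + 248b = −1194.5.
Solving gives a = −0.96417, b = 0.21035.
|∇z| = √(a²+b²) = 0.98685, so dip δ = arctan(0.98685) = 44.62°.
True thickness = vertical thickness × cos δ = 45.8 × cos 44.62° = 32.6 m.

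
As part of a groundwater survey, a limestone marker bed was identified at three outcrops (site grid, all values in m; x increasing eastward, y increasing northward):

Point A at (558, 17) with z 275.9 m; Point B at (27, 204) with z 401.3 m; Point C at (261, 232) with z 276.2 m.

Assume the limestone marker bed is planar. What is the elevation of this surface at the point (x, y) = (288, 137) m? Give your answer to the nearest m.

324 m

Let the plane be z = a·x + b·y + c.
Point B−Point A: −531a + 187b = 125.4;  Point C−Point A: −297a + 215b = 0.3.
Solving gives a = −0.45892, b = −0.63256.
Then c = 275.9 − a·558 − b·17 = 542.73.
At (288, 137): z = −132.2 − 86.7 + 542.73 = 323.9 m.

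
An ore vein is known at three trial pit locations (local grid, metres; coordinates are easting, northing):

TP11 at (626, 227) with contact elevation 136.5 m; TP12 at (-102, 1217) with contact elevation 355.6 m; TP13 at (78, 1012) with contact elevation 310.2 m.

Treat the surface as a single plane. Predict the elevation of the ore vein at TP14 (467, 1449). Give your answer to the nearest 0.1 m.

406.2 m

Two edge vectors: TP11→TP12 = (-728, 990, 219.1), TP11→TP13 = (-548, 785, 173.7).
Normal n = (TP11→TP12) × (TP11→TP13) = (-30.5, 6386.8, -28960).
So ∂z/∂easting = −n_x/n_z = −0.001053 and ∂z/∂northing = −n_y/n_z = 0.220539.
Intercept c from TP11: 136.5 + 0.66 − 50.06 = 87.10.
At (467, 1449): z = −0.5 + 319.6 + 87.10 = 406.2 m.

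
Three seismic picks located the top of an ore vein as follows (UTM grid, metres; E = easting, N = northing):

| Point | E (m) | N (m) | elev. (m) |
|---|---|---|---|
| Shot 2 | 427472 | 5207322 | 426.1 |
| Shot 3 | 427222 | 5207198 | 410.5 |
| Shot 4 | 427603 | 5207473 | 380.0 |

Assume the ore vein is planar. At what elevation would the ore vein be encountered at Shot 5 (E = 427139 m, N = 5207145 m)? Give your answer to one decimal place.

412.8 m

Two edge vectors: Shot 2→Shot 3 = (-250, -124, -15.6), Shot 2→Shot 4 = (131, 151, -46.1).
Normal n = (Shot 2→Shot 3) × (Shot 2→Shot 4) = (8072, -13568.6, -21506).
So ∂z/∂E = −n_x/n_z = 0.375337115 and ∂z/∂N = −n_y/n_z = −0.630921603.
Intercept c from Shot 2: 426.1 − 160446.11 + 3285411.95 = 3125391.94.
At (427139, 5207145): z = 160321.1 − 3285300.3 + 3125391.94 = 412.8 m.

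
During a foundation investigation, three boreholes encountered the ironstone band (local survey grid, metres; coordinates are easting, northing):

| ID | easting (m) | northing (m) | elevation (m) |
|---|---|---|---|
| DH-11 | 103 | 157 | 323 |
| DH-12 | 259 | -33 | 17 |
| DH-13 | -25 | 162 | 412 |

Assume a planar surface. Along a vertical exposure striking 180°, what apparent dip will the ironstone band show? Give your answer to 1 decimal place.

Let the plane be z = a·easting + b·northing + c.
DH-12−DH-11: 156a − 190b = −306;  DH-13−DH-11: −128a + 5b = 89.
Solving gives a = −0.65336, b = 1.07409.
Unit vector along 180° is (sin 180°, cos 180°) = (0.0000, -1.0000).
Slope in that direction = a·(0.0000) + b·(-1.0000) = −1.07409.
Apparent dip = arctan|1.07409| = 47.0° (true dip is 51.5°, so apparent ≤ true as expected).

47.0°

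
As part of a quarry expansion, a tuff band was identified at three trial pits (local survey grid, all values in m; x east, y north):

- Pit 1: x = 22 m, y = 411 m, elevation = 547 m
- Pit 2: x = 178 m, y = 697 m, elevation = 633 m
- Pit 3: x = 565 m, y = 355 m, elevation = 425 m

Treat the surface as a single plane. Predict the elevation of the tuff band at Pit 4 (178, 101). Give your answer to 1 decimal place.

394.2 m

Two edge vectors: Pit 1→Pit 2 = (156, 286, 86), Pit 1→Pit 3 = (543, -56, -122).
Normal n = (Pit 1→Pit 2) × (Pit 1→Pit 3) = (-30076, 65730, -164034).
So ∂z/∂x = −n_x/n_z = −0.18335 and ∂z/∂y = −n_y/n_z = 0.40071.
Intercept c from Pit 1: 547 + 4.03 − 164.69 = 386.34.
At (178, 101): z = −32.6 + 40.5 + 386.34 = 394.2 m.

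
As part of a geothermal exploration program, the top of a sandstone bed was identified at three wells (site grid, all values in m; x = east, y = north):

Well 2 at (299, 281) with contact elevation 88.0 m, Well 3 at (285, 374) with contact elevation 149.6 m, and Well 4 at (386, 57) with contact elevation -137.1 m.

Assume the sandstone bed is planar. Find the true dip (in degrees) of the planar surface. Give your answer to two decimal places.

Two edge vectors: Well 2→Well 3 = (-14, 93, 61.6), Well 2→Well 4 = (87, -224, -225.1).
Normal n = (Well 2→Well 3) × (Well 2→Well 4) = (-7135.9, 2207.8, -4955).
So ∂z/∂x = −n_x/n_z = −1.44014 and ∂z/∂y = −n_y/n_z = 0.44557.
Gradient magnitude |∇z| = √(a² + b²) = √(2.07401 + 0.19853) = 1.50749.
True dip = arctan(1.50749) = 56.44°, dipping toward ESE (azimuth ≈ 107°).

56.44°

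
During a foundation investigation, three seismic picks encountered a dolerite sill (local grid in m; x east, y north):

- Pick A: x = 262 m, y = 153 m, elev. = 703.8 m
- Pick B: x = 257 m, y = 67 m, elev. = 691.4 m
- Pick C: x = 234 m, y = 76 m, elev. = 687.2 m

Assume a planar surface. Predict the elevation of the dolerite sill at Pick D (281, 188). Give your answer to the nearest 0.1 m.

Two edge vectors: Pick A→Pick B = (-5, -86, -12.4), Pick A→Pick C = (-28, -77, -16.6).
Normal n = (Pick A→Pick B) × (Pick A→Pick C) = (472.8, 264.2, -2023).
So ∂z/∂x = −n_x/n_z = 0.23371 and ∂z/∂y = −n_y/n_z = 0.13060.
Intercept c from Pick A: 703.8 − 61.23 − 19.98 = 622.59.
At (281, 188): z = 65.7 + 24.6 + 622.59 = 712.8 m.

712.8 m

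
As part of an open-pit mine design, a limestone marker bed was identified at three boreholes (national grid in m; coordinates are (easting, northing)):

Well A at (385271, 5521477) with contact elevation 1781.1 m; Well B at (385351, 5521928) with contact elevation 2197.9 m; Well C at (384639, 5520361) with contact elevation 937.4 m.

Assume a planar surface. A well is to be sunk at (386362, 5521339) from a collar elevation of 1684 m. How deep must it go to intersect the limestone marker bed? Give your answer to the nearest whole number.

Let the plane be z = a·E + b·N + c.
Well B−Well A: 80a + 451b = 416.8;  Well C−Well A: −632a − 1116b = −843.7.
Solving gives a = −0.43238434, b = 1.00086640.
Then c = 1781.1 − a·385271 − b·5521477 = −5357894.57.
At (386362, 5521339): z_contact = −167056.9 + 5526122.7 − 5357894.57 = 1171.2 m.
Depth below ground = 1684 − 1171.2 = 513 m.

513 m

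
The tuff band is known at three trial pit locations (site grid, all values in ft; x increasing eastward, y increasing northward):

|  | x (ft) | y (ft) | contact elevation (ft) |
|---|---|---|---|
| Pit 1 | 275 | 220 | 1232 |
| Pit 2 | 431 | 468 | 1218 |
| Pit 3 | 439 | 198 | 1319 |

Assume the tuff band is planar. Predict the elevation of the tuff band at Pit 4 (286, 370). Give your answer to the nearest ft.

1183 ft

Two edge vectors: Pit 1→Pit 2 = (156, 248, -14), Pit 1→Pit 3 = (164, -22, 87).
Normal n = (Pit 1→Pit 2) × (Pit 1→Pit 3) = (21268, -15868, -44104).
So ∂z/∂x = −n_x/n_z = 0.48222 and ∂z/∂y = −n_y/n_z = −0.35979.
Intercept c from Pit 1: 1232 − 132.61 + 79.15 = 1178.54.
At (286, 370): z = 137.9 − 133.1 + 1178.54 = 1183.3 ft.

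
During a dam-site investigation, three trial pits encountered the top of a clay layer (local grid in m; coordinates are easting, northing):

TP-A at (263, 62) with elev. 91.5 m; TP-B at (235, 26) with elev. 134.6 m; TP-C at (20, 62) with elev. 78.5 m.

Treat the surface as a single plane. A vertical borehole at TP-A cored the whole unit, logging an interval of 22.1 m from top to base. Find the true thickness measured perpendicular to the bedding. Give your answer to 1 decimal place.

Let the plane be z = a·easting + b·northing + c.
TP-B−TP-A: −28a − 36b = 43.1;  TP-C−TP-A: −243a + 0b = −13.
Solving gives a = 0.05350, b = −1.23883.
|∇z| = √(a²+b²) = 1.23999, so dip δ = arctan(1.23999) = 51.12°.
True thickness = vertical thickness × cos δ = 22.1 × cos 51.12° = 13.9 m.

13.9 m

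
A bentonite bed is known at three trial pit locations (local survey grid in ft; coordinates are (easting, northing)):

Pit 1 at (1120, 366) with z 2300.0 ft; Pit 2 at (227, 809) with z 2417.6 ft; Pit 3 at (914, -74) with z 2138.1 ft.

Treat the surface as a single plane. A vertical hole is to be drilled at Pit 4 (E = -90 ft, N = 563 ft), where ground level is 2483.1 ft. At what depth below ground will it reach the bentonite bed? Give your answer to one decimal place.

Let the plane be z = a·E + b·N + c.
Pit 2−Pit 1: −893a + 443b = 117.6;  Pit 3−Pit 1: −206a − 440b = −161.9.
Solving gives a = 0.041261, b = 0.348637.
Then c = 2300 − a·1120 − b·366 = 2126.19.
At (-90, 563): z_contact = −3.71 + 196.28 + 2126.19 = 2318.76 ft.
Depth below ground = 2483.1 − 2318.76 = 164.3 ft.

164.3 ft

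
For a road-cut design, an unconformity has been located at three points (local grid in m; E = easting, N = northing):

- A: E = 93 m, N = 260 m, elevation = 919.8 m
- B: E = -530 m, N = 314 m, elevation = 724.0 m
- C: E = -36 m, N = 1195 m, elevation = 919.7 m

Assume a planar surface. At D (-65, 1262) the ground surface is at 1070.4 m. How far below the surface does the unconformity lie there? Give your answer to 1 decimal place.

157.0 m

Two edge vectors: A→B = (-623, 54, -195.8), A→C = (-129, 935, -0.1).
Normal n = (A→B) × (A→C) = (183067.6, 25195.9, -575539).
So ∂z/∂E = −n_x/n_z = 0.318080 and ∂z/∂N = −n_y/n_z = 0.043778.
Intercept c from A: 919.8 − 29.58 − 11.38 = 878.84.
At (-65, 1262): z_contact = −20.68 + 55.25 + 878.84 = 913.41 m.
Depth below ground = 1070.4 − 913.41 = 157.0 m.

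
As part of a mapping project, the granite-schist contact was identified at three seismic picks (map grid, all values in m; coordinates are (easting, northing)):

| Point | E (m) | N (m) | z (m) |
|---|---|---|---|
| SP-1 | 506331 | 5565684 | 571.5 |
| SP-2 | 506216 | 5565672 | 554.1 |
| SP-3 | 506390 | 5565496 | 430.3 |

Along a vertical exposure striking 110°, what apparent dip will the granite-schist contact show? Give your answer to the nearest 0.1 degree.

Let the plane be z = a·E + b·N + c.
SP-2−SP-1: −115a − 12b = −17.4;  SP-3−SP-1: 59a − 188b = −141.2.
Solving gives a = 0.07062, b = 0.77323.
Unit vector along 110° is (sin 110°, cos 110°) = (0.9397, -0.3420).
Slope in that direction = a·(0.9397) + b·(-0.3420) = −0.19810.
Apparent dip = arctan|0.19810| = 11.2° (true dip is 37.8°, so apparent ≤ true as expected).

11.2°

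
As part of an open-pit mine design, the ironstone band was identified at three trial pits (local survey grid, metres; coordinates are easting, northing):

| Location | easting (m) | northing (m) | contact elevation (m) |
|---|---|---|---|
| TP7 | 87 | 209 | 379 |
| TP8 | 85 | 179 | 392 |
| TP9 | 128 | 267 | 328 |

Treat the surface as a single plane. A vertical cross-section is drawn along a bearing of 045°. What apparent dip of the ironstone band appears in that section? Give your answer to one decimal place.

37.5°

Two edge vectors: TP7→TP8 = (-2, -30, 13), TP7→TP9 = (41, 58, -51).
Normal n = (TP7→TP8) × (TP7→TP9) = (776, 431, 1114).
So ∂z/∂easting = −n_x/n_z = −0.69659 and ∂z/∂northing = −n_y/n_z = −0.38689.
Unit vector along 045° is (sin 45°, cos 45°) = (0.7071, 0.7071).
Slope in that direction = a·(0.7071) + b·(0.7071) = −0.76614.
Apparent dip = arctan|0.76614| = 37.5° (true dip is 38.5°, so apparent ≤ true as expected).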